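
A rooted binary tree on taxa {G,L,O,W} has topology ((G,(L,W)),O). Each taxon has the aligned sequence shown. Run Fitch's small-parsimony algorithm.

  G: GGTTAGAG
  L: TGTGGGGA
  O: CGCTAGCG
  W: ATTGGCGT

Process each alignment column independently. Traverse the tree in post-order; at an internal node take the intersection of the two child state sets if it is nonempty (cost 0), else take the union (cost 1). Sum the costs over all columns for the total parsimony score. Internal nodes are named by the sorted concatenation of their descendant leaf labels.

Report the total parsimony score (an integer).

site 0, node LW: L={T} ∪ W={A} → {A,T} (+1)
site 0, node GLW: G={G} ∪ LW={A,T} → {A,G,T} (+1)
site 0, node GLOW: GLW={A,G,T} ∪ O={C} → {A,C,G,T} (+1)
site 1, node LW: L={G} ∪ W={T} → {G,T} (+1)
site 1, node GLW: G={G} ∩ LW={G,T} → {G} (+0)
site 1, node GLOW: GLW={G} ∩ O={G} → {G} (+0)
site 2, node LW: L={T} ∩ W={T} → {T} (+0)
site 2, node GLW: G={T} ∩ LW={T} → {T} (+0)
site 2, node GLOW: GLW={T} ∪ O={C} → {C,T} (+1)
site 3, node LW: L={G} ∩ W={G} → {G} (+0)
site 3, node GLW: G={T} ∪ LW={G} → {G,T} (+1)
site 3, node GLOW: GLW={G,T} ∩ O={T} → {T} (+0)
site 4, node LW: L={G} ∩ W={G} → {G} (+0)
site 4, node GLW: G={A} ∪ LW={G} → {A,G} (+1)
site 4, node GLOW: GLW={A,G} ∩ O={A} → {A} (+0)
site 5, node LW: L={G} ∪ W={C} → {C,G} (+1)
site 5, node GLW: G={G} ∩ LW={C,G} → {G} (+0)
site 5, node GLOW: GLW={G} ∩ O={G} → {G} (+0)
site 6, node LW: L={G} ∩ W={G} → {G} (+0)
site 6, node GLW: G={A} ∪ LW={G} → {A,G} (+1)
site 6, node GLOW: GLW={A,G} ∪ O={C} → {A,C,G} (+1)
site 7, node LW: L={A} ∪ W={T} → {A,T} (+1)
site 7, node GLW: G={G} ∪ LW={A,T} → {A,G,T} (+1)
site 7, node GLOW: GLW={A,G,T} ∩ O={G} → {G} (+0)
per-site changes: [3, 1, 1, 1, 1, 1, 2, 2]; total = 12

12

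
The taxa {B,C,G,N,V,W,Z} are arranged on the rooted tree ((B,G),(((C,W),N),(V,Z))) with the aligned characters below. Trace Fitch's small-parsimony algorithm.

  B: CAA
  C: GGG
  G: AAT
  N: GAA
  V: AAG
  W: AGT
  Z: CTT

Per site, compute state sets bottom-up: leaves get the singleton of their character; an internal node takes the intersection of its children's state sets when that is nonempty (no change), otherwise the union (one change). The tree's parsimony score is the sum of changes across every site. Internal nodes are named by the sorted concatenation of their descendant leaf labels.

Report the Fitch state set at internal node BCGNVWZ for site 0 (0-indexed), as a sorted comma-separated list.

[col 0] BG: children B:{C}, G:{A} ∪→ {A,C}; cost 1
[col 0] CW: children C:{G}, W:{A} ∪→ {A,G}; cost 1
[col 0] CNW: children CW:{A,G}, N:{G} ∩→ {G}; cost 0
[col 0] VZ: children V:{A}, Z:{C} ∪→ {A,C}; cost 1
[col 0] CNVWZ: children CNW:{G}, VZ:{A,C} ∪→ {A,C,G}; cost 1
[col 0] BCGNVWZ: children BG:{A,C}, CNVWZ:{A,C,G} ∩→ {A,C}; cost 0
[col 1] BG: children B:{A}, G:{A} ∩→ {A}; cost 0
[col 1] CW: children C:{G}, W:{G} ∩→ {G}; cost 0
[col 1] CNW: children CW:{G}, N:{A} ∪→ {A,G}; cost 1
[col 1] VZ: children V:{A}, Z:{T} ∪→ {A,T}; cost 1
[col 1] CNVWZ: children CNW:{A,G}, VZ:{A,T} ∩→ {A}; cost 0
[col 1] BCGNVWZ: children BG:{A}, CNVWZ:{A} ∩→ {A}; cost 0
[col 2] BG: children B:{A}, G:{T} ∪→ {A,T}; cost 1
[col 2] CW: children C:{G}, W:{T} ∪→ {G,T}; cost 1
[col 2] CNW: children CW:{G,T}, N:{A} ∪→ {A,G,T}; cost 1
[col 2] VZ: children V:{G}, Z:{T} ∪→ {G,T}; cost 1
[col 2] CNVWZ: children CNW:{A,G,T}, VZ:{G,T} ∩→ {G,T}; cost 0
[col 2] BCGNVWZ: children BG:{A,T}, CNVWZ:{G,T} ∩→ {T}; cost 0
per-site changes: [4, 2, 4]; total = 10

A,C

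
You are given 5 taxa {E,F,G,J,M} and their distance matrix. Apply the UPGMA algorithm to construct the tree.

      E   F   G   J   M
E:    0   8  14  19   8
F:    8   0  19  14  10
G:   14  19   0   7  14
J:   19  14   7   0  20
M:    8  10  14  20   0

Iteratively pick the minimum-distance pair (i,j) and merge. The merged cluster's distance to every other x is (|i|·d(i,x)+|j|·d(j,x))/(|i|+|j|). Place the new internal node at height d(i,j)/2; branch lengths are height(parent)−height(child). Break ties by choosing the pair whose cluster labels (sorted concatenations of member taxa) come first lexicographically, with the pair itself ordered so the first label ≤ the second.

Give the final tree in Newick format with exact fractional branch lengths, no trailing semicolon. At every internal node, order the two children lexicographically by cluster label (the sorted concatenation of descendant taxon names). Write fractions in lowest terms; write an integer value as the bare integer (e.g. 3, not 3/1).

1. join G+J (d=7) ⇒ GJ; edges |G|=7/2, |J|=7/2
  updated: d(E,GJ)=33/2, d(F,GJ)=33/2, d(GJ,M)=17
2. join E+F (d=8) ⇒ EF; edges |E|=4, |F|=4
  updated: d(EF,GJ)=33/2, d(EF,M)=9
3. join EF+M (d=9) ⇒ EFM; edges |EF|=1/2, |M|=9/2
  updated: d(EFM,GJ)=50/3
4. join EFM+GJ (d=50/3) ⇒ EFGJM; edges |EFM|=23/6, |GJ|=29/6
final tree: (((E:4,F:4):1/2,M:9/2):23/6,(G:7/2,J:7/2):29/6)
total length: 86/3

(((E:4,F:4):1/2,M:9/2):23/6,(G:7/2,J:7/2):29/6)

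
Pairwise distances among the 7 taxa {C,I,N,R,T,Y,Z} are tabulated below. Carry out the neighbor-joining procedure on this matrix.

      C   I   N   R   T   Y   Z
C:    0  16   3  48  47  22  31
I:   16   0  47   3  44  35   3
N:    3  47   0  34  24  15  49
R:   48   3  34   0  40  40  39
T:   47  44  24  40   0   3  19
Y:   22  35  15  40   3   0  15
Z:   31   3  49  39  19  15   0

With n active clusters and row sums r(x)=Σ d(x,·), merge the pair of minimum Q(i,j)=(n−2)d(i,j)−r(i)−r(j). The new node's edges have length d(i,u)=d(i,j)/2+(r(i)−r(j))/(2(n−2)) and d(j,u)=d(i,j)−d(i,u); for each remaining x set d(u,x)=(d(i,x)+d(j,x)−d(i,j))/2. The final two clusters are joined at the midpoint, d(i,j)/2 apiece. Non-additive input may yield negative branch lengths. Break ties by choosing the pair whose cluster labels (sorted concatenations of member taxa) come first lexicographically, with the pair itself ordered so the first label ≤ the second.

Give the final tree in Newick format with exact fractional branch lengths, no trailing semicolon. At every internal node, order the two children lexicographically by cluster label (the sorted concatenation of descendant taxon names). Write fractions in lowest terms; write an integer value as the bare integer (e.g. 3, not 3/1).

step 1: merge (I,R) at d=3, Q=-337; branch lengths I→-41/10, R→71/10; new cluster IR
  updated: d(C,IR)=61/2, d(IR,N)=39, d(IR,T)=81/2, d(IR,Y)=36, d(IR,Z)=39/2
step 2: merge (C,N) at d=3, Q=-503/2; branch lengths C→31/16, N→17/16; new cluster CN
  updated: d(CN,IR)=133/4, d(CN,T)=34, d(CN,Y)=17, d(CN,Z)=77/2
step 3: merge (IR,Z) at d=39/2, Q=-651/4; branch lengths IR→383/24, Z→85/24; new cluster IRZ
  updated: d(CN,IRZ)=209/8, d(IRZ,T)=20, d(IRZ,Y)=63/4
step 4: merge (CN,IRZ) at d=209/8, Q=-347/4; branch lengths CN→135/8, IRZ→37/4; new cluster CINRZ
  updated: d(CINRZ,T)=223/16, d(CINRZ,Y)=53/16
step 5: merge (CINRZ,T) at d=223/16, Q=-81/4; branch lengths CINRZ→57/8, T→109/16; new cluster CINRTZ
  updated: d(CINRTZ,Y)=-61/16
step 6: merge (CINRTZ,Y) at d=-61/16; branch lengths CINRTZ→-61/32, Y→-61/32; new cluster CINRTYZ
final tree: ((((C:31/16,N:17/16):135/8,((I:-41/10,R:71/10):383/24,Z:85/24):37/4):57/8,T:109/16):-61/32,Y:-61/32)
total length: 247/4

((((C:31/16,N:17/16):135/8,((I:-41/10,R:71/10):383/24,Z:85/24):37/4):57/8,T:109/16):-61/32,Y:-61/32)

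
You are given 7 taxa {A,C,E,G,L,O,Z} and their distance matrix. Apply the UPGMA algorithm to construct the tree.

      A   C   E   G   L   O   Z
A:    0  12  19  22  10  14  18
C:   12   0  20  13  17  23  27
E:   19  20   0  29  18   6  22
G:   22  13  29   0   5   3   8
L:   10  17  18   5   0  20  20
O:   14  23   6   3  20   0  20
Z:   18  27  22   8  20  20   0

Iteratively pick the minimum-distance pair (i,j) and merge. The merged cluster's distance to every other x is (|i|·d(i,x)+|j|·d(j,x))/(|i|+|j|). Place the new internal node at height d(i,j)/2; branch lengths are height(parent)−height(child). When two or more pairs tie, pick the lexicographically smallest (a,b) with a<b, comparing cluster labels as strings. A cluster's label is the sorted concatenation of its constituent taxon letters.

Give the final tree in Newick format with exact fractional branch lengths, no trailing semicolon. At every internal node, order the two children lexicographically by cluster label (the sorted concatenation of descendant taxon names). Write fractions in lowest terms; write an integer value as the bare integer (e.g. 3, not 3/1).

((((A:5,L:5):9/4,C:29/4):7/4,((G:3/2,O:3/2):11/2,Z:7):2):1/2,E:19/2)

iteration 1: select G,O (d=3); attach at lengths (3/2, 3/2); label the merged cluster GO
  updated: d(A,GO)=18, d(C,GO)=18, d(E,GO)=35/2, d(GO,L)=25/2, d(GO,Z)=14
iteration 2: select A,L (d=10); attach at lengths (5, 5); label the merged cluster AL
  updated: d(AL,C)=29/2, d(AL,E)=37/2, d(AL,GO)=61/4, d(AL,Z)=19
iteration 3: select GO,Z (d=14); attach at lengths (11/2, 7); label the merged cluster GOZ
  updated: d(AL,GOZ)=33/2, d(C,GOZ)=21, d(E,GOZ)=19
iteration 4: select AL,C (d=29/2); attach at lengths (9/4, 29/4); label the merged cluster ACL
  updated: d(ACL,E)=19, d(ACL,GOZ)=18
iteration 5: select ACL,GOZ (d=18); attach at lengths (7/4, 2); label the merged cluster ACGLOZ
  updated: d(ACGLOZ,E)=19
iteration 6: select ACGLOZ,E (d=19); attach at lengths (1/2, 19/2); label the merged cluster ACEGLOZ
final tree: ((((A:5,L:5):9/4,C:29/4):7/4,((G:3/2,O:3/2):11/2,Z:7):2):1/2,E:19/2)
total length: 195/4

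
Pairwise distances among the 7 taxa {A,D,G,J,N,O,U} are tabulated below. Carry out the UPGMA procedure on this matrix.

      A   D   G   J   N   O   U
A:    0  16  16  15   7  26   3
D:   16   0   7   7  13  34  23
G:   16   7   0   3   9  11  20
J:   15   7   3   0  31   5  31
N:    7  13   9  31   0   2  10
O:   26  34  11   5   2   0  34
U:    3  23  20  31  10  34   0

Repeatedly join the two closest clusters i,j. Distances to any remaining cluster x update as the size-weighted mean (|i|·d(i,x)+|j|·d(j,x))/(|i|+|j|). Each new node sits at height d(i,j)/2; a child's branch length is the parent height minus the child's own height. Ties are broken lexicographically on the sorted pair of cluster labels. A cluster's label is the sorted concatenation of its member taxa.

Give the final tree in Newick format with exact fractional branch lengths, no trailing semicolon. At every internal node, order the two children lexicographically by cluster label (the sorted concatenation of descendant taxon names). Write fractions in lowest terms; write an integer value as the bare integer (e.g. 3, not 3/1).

step 1: merge (N,O) at d=2; branch lengths N→1, O→1; new cluster NO
  updated: d(A,NO)=33/2, d(D,NO)=47/2, d(G,NO)=10, d(J,NO)=18, d(NO,U)=22
step 2: merge (A,U) at d=3; branch lengths A→3/2, U→3/2; new cluster AU
  updated: d(AU,D)=39/2, d(AU,G)=18, d(AU,J)=23, d(AU,NO)=77/4
step 3: merge (G,J) at d=3; branch lengths G→3/2, J→3/2; new cluster GJ
  updated: d(AU,GJ)=41/2, d(D,GJ)=7, d(GJ,NO)=14
step 4: merge (D,GJ) at d=7; branch lengths D→7/2, GJ→2; new cluster DGJ
  updated: d(AU,DGJ)=121/6, d(DGJ,NO)=103/6
step 5: merge (DGJ,NO) at d=103/6; branch lengths DGJ→61/12, NO→91/12; new cluster DGJNO
  updated: d(AU,DGJNO)=99/5
step 6: merge (AU,DGJNO) at d=99/5; branch lengths AU→42/5, DGJNO→79/60; new cluster ADGJNOU
final tree: ((A:3/2,U:3/2):42/5,((D:7/2,(G:3/2,J:3/2):2):61/12,(N:1,O:1):91/12):79/60)
total length: 2153/60

((A:3/2,U:3/2):42/5,((D:7/2,(G:3/2,J:3/2):2):61/12,(N:1,O:1):91/12):79/60)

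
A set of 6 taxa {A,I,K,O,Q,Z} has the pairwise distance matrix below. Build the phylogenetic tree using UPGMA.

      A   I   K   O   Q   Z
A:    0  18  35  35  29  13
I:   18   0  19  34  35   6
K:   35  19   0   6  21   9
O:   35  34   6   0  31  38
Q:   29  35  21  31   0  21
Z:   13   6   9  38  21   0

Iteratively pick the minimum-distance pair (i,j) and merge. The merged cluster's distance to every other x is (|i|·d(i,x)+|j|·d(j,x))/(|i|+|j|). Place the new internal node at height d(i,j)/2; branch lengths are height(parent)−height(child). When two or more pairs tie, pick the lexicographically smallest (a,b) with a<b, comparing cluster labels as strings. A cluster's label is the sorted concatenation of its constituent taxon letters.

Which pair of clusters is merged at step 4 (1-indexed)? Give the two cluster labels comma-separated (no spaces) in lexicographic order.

KO,Q

iteration 1: select I,Z (d=6); attach at lengths (3, 3); label the merged cluster IZ
  updated: d(A,IZ)=31/2, d(IZ,K)=14, d(IZ,O)=36, d(IZ,Q)=28
iteration 2: select K,O (d=6); attach at lengths (3, 3); label the merged cluster KO
  updated: d(A,KO)=35, d(IZ,KO)=25, d(KO,Q)=26
iteration 3: select A,IZ (d=31/2); attach at lengths (31/4, 19/4); label the merged cluster AIZ
  updated: d(AIZ,KO)=85/3, d(AIZ,Q)=85/3
iteration 4: select KO,Q (d=26); attach at lengths (10, 13); label the merged cluster KOQ
  updated: d(AIZ,KOQ)=85/3
iteration 5: select AIZ,KOQ (d=85/3); attach at lengths (77/12, 7/6); label the merged cluster AIKOQZ
final tree: ((A:31/4,(I:3,Z:3):19/4):77/12,((K:3,O:3):10,Q:13):7/6)
total length: 661/12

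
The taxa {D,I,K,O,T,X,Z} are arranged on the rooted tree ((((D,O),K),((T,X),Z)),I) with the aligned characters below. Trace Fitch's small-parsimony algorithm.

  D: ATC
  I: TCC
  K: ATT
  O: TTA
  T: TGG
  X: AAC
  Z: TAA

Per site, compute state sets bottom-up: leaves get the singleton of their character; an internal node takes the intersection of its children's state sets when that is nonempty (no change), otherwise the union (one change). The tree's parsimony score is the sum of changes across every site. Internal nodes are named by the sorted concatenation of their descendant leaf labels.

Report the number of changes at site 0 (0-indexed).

site 0, node DO: D={A} ∪ O={T} → {A,T} (+1)
site 0, node DKO: DO={A,T} ∩ K={A} → {A} (+0)
site 0, node TX: T={T} ∪ X={A} → {A,T} (+1)
site 0, node TXZ: TX={A,T} ∩ Z={T} → {T} (+0)
site 0, node DKOTXZ: DKO={A} ∪ TXZ={T} → {A,T} (+1)
site 0, node DIKOTXZ: DKOTXZ={A,T} ∩ I={T} → {T} (+0)
site 1, node DO: D={T} ∩ O={T} → {T} (+0)
site 1, node DKO: DO={T} ∩ K={T} → {T} (+0)
site 1, node TX: T={G} ∪ X={A} → {A,G} (+1)
site 1, node TXZ: TX={A,G} ∩ Z={A} → {A} (+0)
site 1, node DKOTXZ: DKO={T} ∪ TXZ={A} → {A,T} (+1)
site 1, node DIKOTXZ: DKOTXZ={A,T} ∪ I={C} → {A,C,T} (+1)
site 2, node DO: D={C} ∪ O={A} → {A,C} (+1)
site 2, node DKO: DO={A,C} ∪ K={T} → {A,C,T} (+1)
site 2, node TX: T={G} ∪ X={C} → {C,G} (+1)
site 2, node TXZ: TX={C,G} ∪ Z={A} → {A,C,G} (+1)
site 2, node DKOTXZ: DKO={A,C,T} ∩ TXZ={A,C,G} → {A,C} (+0)
site 2, node DIKOTXZ: DKOTXZ={A,C} ∩ I={C} → {C} (+0)
per-site changes: [3, 3, 4]; total = 10

3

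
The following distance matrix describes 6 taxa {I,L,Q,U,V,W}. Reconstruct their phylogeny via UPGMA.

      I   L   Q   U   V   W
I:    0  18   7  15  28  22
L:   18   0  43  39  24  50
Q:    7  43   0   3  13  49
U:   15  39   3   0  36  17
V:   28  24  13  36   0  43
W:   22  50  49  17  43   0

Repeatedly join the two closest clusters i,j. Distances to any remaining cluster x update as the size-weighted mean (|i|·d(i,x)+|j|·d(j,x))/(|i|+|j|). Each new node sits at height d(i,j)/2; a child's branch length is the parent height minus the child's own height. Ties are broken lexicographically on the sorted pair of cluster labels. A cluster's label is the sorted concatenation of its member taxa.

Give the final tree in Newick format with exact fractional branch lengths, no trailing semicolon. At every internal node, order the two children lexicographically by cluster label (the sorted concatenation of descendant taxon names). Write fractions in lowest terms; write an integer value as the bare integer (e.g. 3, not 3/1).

iteration 1: select Q,U (d=3); attach at lengths (3/2, 3/2); label the merged cluster QU
  updated: d(I,QU)=11, d(L,QU)=41, d(QU,V)=49/2, d(QU,W)=33
iteration 2: select I,QU (d=11); attach at lengths (11/2, 4); label the merged cluster IQU
  updated: d(IQU,L)=100/3, d(IQU,V)=77/3, d(IQU,W)=88/3
iteration 3: select L,V (d=24); attach at lengths (12, 12); label the merged cluster LV
  updated: d(IQU,LV)=59/2, d(LV,W)=93/2
iteration 4: select IQU,W (d=88/3); attach at lengths (55/6, 44/3); label the merged cluster IQUW
  updated: d(IQUW,LV)=135/4
iteration 5: select IQUW,LV (d=135/4); attach at lengths (53/24, 39/8); label the merged cluster ILQUVW
final tree: (((I:11/2,(Q:3/2,U:3/2):4):55/6,W:44/3):53/24,(L:12,V:12):39/8)
total length: 809/12

(((I:11/2,(Q:3/2,U:3/2):4):55/6,W:44/3):53/24,(L:12,V:12):39/8)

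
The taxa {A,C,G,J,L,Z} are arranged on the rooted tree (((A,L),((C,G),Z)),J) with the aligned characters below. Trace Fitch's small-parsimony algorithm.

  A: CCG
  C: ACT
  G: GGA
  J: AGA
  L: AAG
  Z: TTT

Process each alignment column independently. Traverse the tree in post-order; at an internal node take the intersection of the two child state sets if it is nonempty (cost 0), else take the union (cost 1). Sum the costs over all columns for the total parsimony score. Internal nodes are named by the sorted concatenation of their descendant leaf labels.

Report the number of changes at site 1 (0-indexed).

4

[col 0] AL: children A:{C}, L:{A} ∪→ {A,C}; cost 1
[col 0] CG: children C:{A}, G:{G} ∪→ {A,G}; cost 1
[col 0] CGZ: children CG:{A,G}, Z:{T} ∪→ {A,G,T}; cost 1
[col 0] ACGLZ: children AL:{A,C}, CGZ:{A,G,T} ∩→ {A}; cost 0
[col 0] ACGJLZ: children ACGLZ:{A}, J:{A} ∩→ {A}; cost 0
[col 1] AL: children A:{C}, L:{A} ∪→ {A,C}; cost 1
[col 1] CG: children C:{C}, G:{G} ∪→ {C,G}; cost 1
[col 1] CGZ: children CG:{C,G}, Z:{T} ∪→ {C,G,T}; cost 1
[col 1] ACGLZ: children AL:{A,C}, CGZ:{C,G,T} ∩→ {C}; cost 0
[col 1] ACGJLZ: children ACGLZ:{C}, J:{G} ∪→ {C,G}; cost 1
[col 2] AL: children A:{G}, L:{G} ∩→ {G}; cost 0
[col 2] CG: children C:{T}, G:{A} ∪→ {A,T}; cost 1
[col 2] CGZ: children CG:{A,T}, Z:{T} ∩→ {T}; cost 0
[col 2] ACGLZ: children AL:{G}, CGZ:{T} ∪→ {G,T}; cost 1
[col 2] ACGJLZ: children ACGLZ:{G,T}, J:{A} ∪→ {A,G,T}; cost 1
per-site changes: [3, 4, 3]; total = 10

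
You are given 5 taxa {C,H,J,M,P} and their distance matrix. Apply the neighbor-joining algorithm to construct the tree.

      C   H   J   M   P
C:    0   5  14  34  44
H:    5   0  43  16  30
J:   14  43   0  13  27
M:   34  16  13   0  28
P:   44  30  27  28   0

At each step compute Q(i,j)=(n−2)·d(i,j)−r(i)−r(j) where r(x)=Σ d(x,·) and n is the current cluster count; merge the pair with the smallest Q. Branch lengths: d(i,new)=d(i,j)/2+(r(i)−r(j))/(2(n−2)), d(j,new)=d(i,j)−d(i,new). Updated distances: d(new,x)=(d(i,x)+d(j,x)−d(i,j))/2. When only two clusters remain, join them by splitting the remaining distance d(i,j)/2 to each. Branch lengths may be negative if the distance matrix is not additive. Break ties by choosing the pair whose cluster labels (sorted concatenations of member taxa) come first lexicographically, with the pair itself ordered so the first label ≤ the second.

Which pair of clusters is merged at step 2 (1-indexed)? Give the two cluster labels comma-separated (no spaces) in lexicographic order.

CH,P

1. join C+H (d=5, Q=-176) ⇒ CH; edges |C|=3, |H|=2
  updated: d(CH,J)=26, d(CH,M)=45/2, d(CH,P)=69/2
2. join CH+P (d=69/2, Q=-207/2) ⇒ CHP; edges |CH|=125/8, |P|=151/8
  updated: d(CHP,J)=37/4, d(CHP,M)=8
3. join CHP+J (d=37/4, Q=-121/4) ⇒ CHJP; edges |CHP|=17/8, |J|=57/8
  updated: d(CHJP,M)=47/8
4. join CHJP+M (d=47/8) ⇒ CHJMP; edges |CHJP|=47/16, |M|=47/16
final tree: ((((C:3,H:2):125/8,P:151/8):17/8,J:57/8):47/16,M:47/16)
total length: 437/8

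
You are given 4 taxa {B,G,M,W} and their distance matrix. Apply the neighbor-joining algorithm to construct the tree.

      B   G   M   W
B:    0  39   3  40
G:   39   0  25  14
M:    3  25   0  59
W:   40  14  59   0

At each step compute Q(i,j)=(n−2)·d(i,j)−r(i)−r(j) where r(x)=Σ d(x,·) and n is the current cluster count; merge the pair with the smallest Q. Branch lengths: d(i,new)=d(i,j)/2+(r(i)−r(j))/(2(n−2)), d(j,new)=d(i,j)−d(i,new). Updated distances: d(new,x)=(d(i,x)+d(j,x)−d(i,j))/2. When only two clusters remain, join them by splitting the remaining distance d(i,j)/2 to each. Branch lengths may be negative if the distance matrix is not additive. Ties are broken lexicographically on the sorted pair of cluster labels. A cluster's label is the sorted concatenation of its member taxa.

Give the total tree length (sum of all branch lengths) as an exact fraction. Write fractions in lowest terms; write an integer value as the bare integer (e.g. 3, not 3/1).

iteration 1: select B,M (d=3, Q=-163); attach at lengths (1/4, 11/4); label the merged cluster BM
  updated: d(BM,G)=61/2, d(BM,W)=48
iteration 2: select BM,G (d=61/2, Q=-185/2); attach at lengths (129/4, -7/4); label the merged cluster BGM
  updated: d(BGM,W)=63/4
iteration 3: select BGM,W (d=63/4); attach at lengths (63/8, 63/8); label the merged cluster BGMW
final tree: (((B:1/4,M:11/4):129/4,G:-7/4):63/8,W:63/8)
total length: 197/4

197/4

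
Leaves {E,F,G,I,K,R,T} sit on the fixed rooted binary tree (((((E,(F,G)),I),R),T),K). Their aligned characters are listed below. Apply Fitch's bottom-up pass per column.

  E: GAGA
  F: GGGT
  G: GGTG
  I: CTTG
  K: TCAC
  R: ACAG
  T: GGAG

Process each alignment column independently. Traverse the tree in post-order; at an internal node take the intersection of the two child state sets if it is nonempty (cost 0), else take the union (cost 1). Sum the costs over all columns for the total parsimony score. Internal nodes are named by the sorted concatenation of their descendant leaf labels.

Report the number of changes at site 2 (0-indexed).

site 0, node FG: F={G} ∩ G={G} → {G} (+0)
site 0, node EFG: E={G} ∩ FG={G} → {G} (+0)
site 0, node EFGI: EFG={G} ∪ I={C} → {C,G} (+1)
site 0, node EFGIR: EFGI={C,G} ∪ R={A} → {A,C,G} (+1)
site 0, node EFGIRT: EFGIR={A,C,G} ∩ T={G} → {G} (+0)
site 0, node EFGIKRT: EFGIRT={G} ∪ K={T} → {G,T} (+1)
site 1, node FG: F={G} ∩ G={G} → {G} (+0)
site 1, node EFG: E={A} ∪ FG={G} → {A,G} (+1)
site 1, node EFGI: EFG={A,G} ∪ I={T} → {A,G,T} (+1)
site 1, node EFGIR: EFGI={A,G,T} ∪ R={C} → {A,C,G,T} (+1)
site 1, node EFGIRT: EFGIR={A,C,G,T} ∩ T={G} → {G} (+0)
site 1, node EFGIKRT: EFGIRT={G} ∪ K={C} → {C,G} (+1)
site 2, node FG: F={G} ∪ G={T} → {G,T} (+1)
site 2, node EFG: E={G} ∩ FG={G,T} → {G} (+0)
site 2, node EFGI: EFG={G} ∪ I={T} → {G,T} (+1)
site 2, node EFGIR: EFGI={G,T} ∪ R={A} → {A,G,T} (+1)
site 2, node EFGIRT: EFGIR={A,G,T} ∩ T={A} → {A} (+0)
site 2, node EFGIKRT: EFGIRT={A} ∩ K={A} → {A} (+0)
site 3, node FG: F={T} ∪ G={G} → {G,T} (+1)
site 3, node EFG: E={A} ∪ FG={G,T} → {A,G,T} (+1)
site 3, node EFGI: EFG={A,G,T} ∩ I={G} → {G} (+0)
site 3, node EFGIR: EFGI={G} ∩ R={G} → {G} (+0)
site 3, node EFGIRT: EFGIR={G} ∩ T={G} → {G} (+0)
site 3, node EFGIKRT: EFGIRT={G} ∪ K={C} → {C,G} (+1)
per-site changes: [3, 4, 3, 3]; total = 13

3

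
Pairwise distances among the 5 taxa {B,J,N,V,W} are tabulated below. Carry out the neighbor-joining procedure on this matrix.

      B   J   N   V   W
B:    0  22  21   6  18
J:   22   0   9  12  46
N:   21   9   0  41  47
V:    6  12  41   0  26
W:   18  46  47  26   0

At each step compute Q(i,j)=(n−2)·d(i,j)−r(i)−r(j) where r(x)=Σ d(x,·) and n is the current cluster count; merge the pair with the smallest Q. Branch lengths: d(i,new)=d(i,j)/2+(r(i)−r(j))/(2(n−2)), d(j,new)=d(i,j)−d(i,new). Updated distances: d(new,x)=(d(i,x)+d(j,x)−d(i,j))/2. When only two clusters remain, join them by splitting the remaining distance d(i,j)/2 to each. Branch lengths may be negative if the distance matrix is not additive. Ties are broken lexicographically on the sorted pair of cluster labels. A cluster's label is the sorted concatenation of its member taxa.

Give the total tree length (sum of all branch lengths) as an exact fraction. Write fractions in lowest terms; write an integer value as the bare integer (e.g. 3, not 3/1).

iteration 1: select J,N (d=9, Q=-180); attach at lengths (-1/3, 28/3); label the merged cluster JN
  updated: d(B,JN)=17, d(JN,V)=22, d(JN,W)=42
iteration 2: select B,W (d=18, Q=-91); attach at lengths (-9/4, 81/4); label the merged cluster BW
  updated: d(BW,JN)=41/2, d(BW,V)=7
iteration 3: select BW,JN (d=41/2, Q=-99/2); attach at lengths (11/4, 71/4); label the merged cluster BJNW
  updated: d(BJNW,V)=17/4
iteration 4: select BJNW,V (d=17/4); attach at lengths (17/8, 17/8); label the merged cluster BJNVW
final tree: (((B:-9/4,W:81/4):11/4,(J:-1/3,N:28/3):71/4):17/8,V:17/8)
total length: 207/4

207/4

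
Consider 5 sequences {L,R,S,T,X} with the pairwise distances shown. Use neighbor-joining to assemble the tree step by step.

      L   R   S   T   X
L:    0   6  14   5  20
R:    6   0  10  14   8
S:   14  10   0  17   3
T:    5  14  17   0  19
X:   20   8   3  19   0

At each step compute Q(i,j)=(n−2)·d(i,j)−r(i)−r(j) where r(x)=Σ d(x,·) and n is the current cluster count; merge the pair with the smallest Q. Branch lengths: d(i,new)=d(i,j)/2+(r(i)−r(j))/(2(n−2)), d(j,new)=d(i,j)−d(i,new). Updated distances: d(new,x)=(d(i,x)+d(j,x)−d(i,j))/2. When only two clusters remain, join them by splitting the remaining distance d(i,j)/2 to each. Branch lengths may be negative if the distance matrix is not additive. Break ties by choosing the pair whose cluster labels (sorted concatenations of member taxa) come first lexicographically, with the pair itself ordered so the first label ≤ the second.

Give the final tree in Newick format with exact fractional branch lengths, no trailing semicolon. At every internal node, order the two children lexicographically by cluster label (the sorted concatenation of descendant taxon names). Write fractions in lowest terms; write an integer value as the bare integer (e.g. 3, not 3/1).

((((L:5/6,T:25/6):27/4,R:3/4):27/4,S:1):1,X:1)

iteration 1: select L,T (d=5, Q=-85); attach at lengths (5/6, 25/6); label the merged cluster LT
  updated: d(LT,R)=15/2, d(LT,S)=13, d(LT,X)=17
iteration 2: select LT,R (d=15/2, Q=-48); attach at lengths (27/4, 3/4); label the merged cluster LRT
  updated: d(LRT,S)=31/4, d(LRT,X)=35/4
iteration 3: select LRT,S (d=31/4, Q=-39/2); attach at lengths (27/4, 1); label the merged cluster LRST
  updated: d(LRST,X)=2
iteration 4: select LRST,X (d=2); attach at lengths (1, 1); label the merged cluster LRSTX
final tree: ((((L:5/6,T:25/6):27/4,R:3/4):27/4,S:1):1,X:1)
total length: 89/4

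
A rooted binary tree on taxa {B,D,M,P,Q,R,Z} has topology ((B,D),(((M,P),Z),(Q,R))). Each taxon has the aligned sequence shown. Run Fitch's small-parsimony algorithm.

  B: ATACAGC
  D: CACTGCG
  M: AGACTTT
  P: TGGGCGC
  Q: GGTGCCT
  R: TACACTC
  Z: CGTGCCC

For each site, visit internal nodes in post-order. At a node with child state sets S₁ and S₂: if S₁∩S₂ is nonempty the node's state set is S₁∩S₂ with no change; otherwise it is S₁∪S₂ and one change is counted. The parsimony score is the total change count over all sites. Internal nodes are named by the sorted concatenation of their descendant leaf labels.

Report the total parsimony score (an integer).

27

[col 0] BD: children B:{A}, D:{C} ∪→ {A,C}; cost 1
[col 0] MP: children M:{A}, P:{T} ∪→ {A,T}; cost 1
[col 0] MPZ: children MP:{A,T}, Z:{C} ∪→ {A,C,T}; cost 1
[col 0] QR: children Q:{G}, R:{T} ∪→ {G,T}; cost 1
[col 0] MPQRZ: children MPZ:{A,C,T}, QR:{G,T} ∩→ {T}; cost 0
[col 0] BDMPQRZ: children BD:{A,C}, MPQRZ:{T} ∪→ {A,C,T}; cost 1
[col 1] BD: children B:{T}, D:{A} ∪→ {A,T}; cost 1
[col 1] MP: children M:{G}, P:{G} ∩→ {G}; cost 0
[col 1] MPZ: children MP:{G}, Z:{G} ∩→ {G}; cost 0
[col 1] QR: children Q:{G}, R:{A} ∪→ {A,G}; cost 1
[col 1] MPQRZ: children MPZ:{G}, QR:{A,G} ∩→ {G}; cost 0
[col 1] BDMPQRZ: children BD:{A,T}, MPQRZ:{G} ∪→ {A,G,T}; cost 1
[col 2] BD: children B:{A}, D:{C} ∪→ {A,C}; cost 1
[col 2] MP: children M:{A}, P:{G} ∪→ {A,G}; cost 1
[col 2] MPZ: children MP:{A,G}, Z:{T} ∪→ {A,G,T}; cost 1
[col 2] QR: children Q:{T}, R:{C} ∪→ {C,T}; cost 1
[col 2] MPQRZ: children MPZ:{A,G,T}, QR:{C,T} ∩→ {T}; cost 0
[col 2] BDMPQRZ: children BD:{A,C}, MPQRZ:{T} ∪→ {A,C,T}; cost 1
[col 3] BD: children B:{C}, D:{T} ∪→ {C,T}; cost 1
[col 3] MP: children M:{C}, P:{G} ∪→ {C,G}; cost 1
[col 3] MPZ: children MP:{C,G}, Z:{G} ∩→ {G}; cost 0
[col 3] QR: children Q:{G}, R:{A} ∪→ {A,G}; cost 1
[col 3] MPQRZ: children MPZ:{G}, QR:{A,G} ∩→ {G}; cost 0
[col 3] BDMPQRZ: children BD:{C,T}, MPQRZ:{G} ∪→ {C,G,T}; cost 1
[col 4] BD: children B:{A}, D:{G} ∪→ {A,G}; cost 1
[col 4] MP: children M:{T}, P:{C} ∪→ {C,T}; cost 1
[col 4] MPZ: children MP:{C,T}, Z:{C} ∩→ {C}; cost 0
[col 4] QR: children Q:{C}, R:{C} ∩→ {C}; cost 0
[col 4] MPQRZ: children MPZ:{C}, QR:{C} ∩→ {C}; cost 0
[col 4] BDMPQRZ: children BD:{A,G}, MPQRZ:{C} ∪→ {A,C,G}; cost 1
[col 5] BD: children B:{G}, D:{C} ∪→ {C,G}; cost 1
[col 5] MP: children M:{T}, P:{G} ∪→ {G,T}; cost 1
[col 5] MPZ: children MP:{G,T}, Z:{C} ∪→ {C,G,T}; cost 1
[col 5] QR: children Q:{C}, R:{T} ∪→ {C,T}; cost 1
[col 5] MPQRZ: children MPZ:{C,G,T}, QR:{C,T} ∩→ {C,T}; cost 0
[col 5] BDMPQRZ: children BD:{C,G}, MPQRZ:{C,T} ∩→ {C}; cost 0
[col 6] BD: children B:{C}, D:{G} ∪→ {C,G}; cost 1
[col 6] MP: children M:{T}, P:{C} ∪→ {C,T}; cost 1
[col 6] MPZ: children MP:{C,T}, Z:{C} ∩→ {C}; cost 0
[col 6] QR: children Q:{T}, R:{C} ∪→ {C,T}; cost 1
[col 6] MPQRZ: children MPZ:{C}, QR:{C,T} ∩→ {C}; cost 0
[col 6] BDMPQRZ: children BD:{C,G}, MPQRZ:{C} ∩→ {C}; cost 0
per-site changes: [5, 3, 5, 4, 3, 4, 3]; total = 27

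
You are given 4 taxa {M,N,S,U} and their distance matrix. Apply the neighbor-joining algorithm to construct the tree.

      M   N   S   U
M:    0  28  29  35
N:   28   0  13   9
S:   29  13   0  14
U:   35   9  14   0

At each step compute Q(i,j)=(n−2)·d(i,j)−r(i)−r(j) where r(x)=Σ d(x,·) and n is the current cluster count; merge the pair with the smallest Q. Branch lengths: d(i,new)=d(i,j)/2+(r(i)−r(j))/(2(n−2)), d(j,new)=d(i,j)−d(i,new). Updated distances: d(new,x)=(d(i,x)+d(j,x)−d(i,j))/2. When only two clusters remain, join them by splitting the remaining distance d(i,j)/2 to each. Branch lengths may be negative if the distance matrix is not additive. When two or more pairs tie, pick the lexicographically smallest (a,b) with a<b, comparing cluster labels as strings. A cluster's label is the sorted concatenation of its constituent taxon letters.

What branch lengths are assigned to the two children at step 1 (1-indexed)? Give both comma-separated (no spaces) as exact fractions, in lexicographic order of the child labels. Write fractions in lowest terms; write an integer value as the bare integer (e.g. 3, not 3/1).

1. join M+S (d=29, Q=-90) ⇒ MS; edges |M|=47/2, |S|=11/2
  updated: d(MS,N)=6, d(MS,U)=10
2. join MS+N (d=6, Q=-25) ⇒ MNS; edges |MS|=7/2, |N|=5/2
  updated: d(MNS,U)=13/2
3. join MNS+U (d=13/2) ⇒ MNSU; edges |MNS|=13/4, |U|=13/4
final tree: (((M:47/2,S:11/2):7/2,N:5/2):13/4,U:13/4)
total length: 83/2

47/2,11/2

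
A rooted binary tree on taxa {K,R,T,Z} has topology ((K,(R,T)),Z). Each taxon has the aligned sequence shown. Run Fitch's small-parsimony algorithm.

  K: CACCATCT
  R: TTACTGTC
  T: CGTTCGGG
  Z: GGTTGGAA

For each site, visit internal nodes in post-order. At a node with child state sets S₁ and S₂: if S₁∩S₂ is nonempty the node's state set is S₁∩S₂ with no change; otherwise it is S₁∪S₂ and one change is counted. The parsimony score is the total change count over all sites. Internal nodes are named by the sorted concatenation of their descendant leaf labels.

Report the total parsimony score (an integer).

RT@0: {T} ∪ {C} = {C,T} (union, +1)
KRT@0: {C} ∩ {C,T} = {C} (intersection, +0)
KRTZ@0: {C} ∪ {G} = {C,G} (union, +1)
RT@1: {T} ∪ {G} = {G,T} (union, +1)
KRT@1: {A} ∪ {G,T} = {A,G,T} (union, +1)
KRTZ@1: {A,G,T} ∩ {G} = {G} (intersection, +0)
RT@2: {A} ∪ {T} = {A,T} (union, +1)
KRT@2: {C} ∪ {A,T} = {A,C,T} (union, +1)
KRTZ@2: {A,C,T} ∩ {T} = {T} (intersection, +0)
RT@3: {C} ∪ {T} = {C,T} (union, +1)
KRT@3: {C} ∩ {C,T} = {C} (intersection, +0)
KRTZ@3: {C} ∪ {T} = {C,T} (union, +1)
RT@4: {T} ∪ {C} = {C,T} (union, +1)
KRT@4: {A} ∪ {C,T} = {A,C,T} (union, +1)
KRTZ@4: {A,C,T} ∪ {G} = {A,C,G,T} (union, +1)
RT@5: {G} ∩ {G} = {G} (intersection, +0)
KRT@5: {T} ∪ {G} = {G,T} (union, +1)
KRTZ@5: {G,T} ∩ {G} = {G} (intersection, +0)
RT@6: {T} ∪ {G} = {G,T} (union, +1)
KRT@6: {C} ∪ {G,T} = {C,G,T} (union, +1)
KRTZ@6: {C,G,T} ∪ {A} = {A,C,G,T} (union, +1)
RT@7: {C} ∪ {G} = {C,G} (union, +1)
KRT@7: {T} ∪ {C,G} = {C,G,T} (union, +1)
KRTZ@7: {C,G,T} ∪ {A} = {A,C,G,T} (union, +1)
per-site changes: [2, 2, 2, 2, 3, 1, 3, 3]; total = 18

18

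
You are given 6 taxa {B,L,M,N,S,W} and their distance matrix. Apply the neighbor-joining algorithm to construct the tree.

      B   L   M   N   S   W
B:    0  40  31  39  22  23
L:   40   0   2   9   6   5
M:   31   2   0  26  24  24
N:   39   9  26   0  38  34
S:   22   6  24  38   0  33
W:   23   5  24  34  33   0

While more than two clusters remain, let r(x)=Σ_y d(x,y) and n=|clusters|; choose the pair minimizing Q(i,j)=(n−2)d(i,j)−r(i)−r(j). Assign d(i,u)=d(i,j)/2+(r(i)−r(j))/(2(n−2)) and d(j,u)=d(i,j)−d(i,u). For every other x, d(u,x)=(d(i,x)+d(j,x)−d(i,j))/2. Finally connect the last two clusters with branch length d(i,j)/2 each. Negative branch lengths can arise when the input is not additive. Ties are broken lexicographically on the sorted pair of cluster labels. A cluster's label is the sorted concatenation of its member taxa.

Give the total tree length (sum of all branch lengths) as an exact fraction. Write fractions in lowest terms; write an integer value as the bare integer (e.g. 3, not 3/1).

1. join B+S (d=22, Q=-190) ⇒ BS; edges |B|=15, |S|=7
  updated: d(BS,L)=12, d(BS,M)=33/2, d(BS,N)=55/2, d(BS,W)=17
2. join BS+W (d=17, Q=-102) ⇒ BSW; edges |BS|=22/3, |W|=29/3
  updated: d(BSW,L)=0, d(BSW,M)=47/4, d(BSW,N)=89/4
3. join BSW+M (d=47/4, Q=-201/4) ⇒ BMSW; edges |BSW|=71/16, |M|=117/16
  updated: d(BMSW,L)=-39/8, d(BMSW,N)=73/4
4. join BMSW+L (d=-39/8, Q=-179/8) ⇒ BLMSW; edges |BMSW|=35/16, |L|=-113/16
  updated: d(BLMSW,N)=257/16
5. join BLMSW+N (d=257/16) ⇒ BLMNSW; edges |BLMSW|=257/32, |N|=257/32
final tree: (((((B:15,S:7):22/3,W:29/3):71/16,M:117/16):35/16,L:-113/16):257/32,N:257/32)
total length: 991/16

991/16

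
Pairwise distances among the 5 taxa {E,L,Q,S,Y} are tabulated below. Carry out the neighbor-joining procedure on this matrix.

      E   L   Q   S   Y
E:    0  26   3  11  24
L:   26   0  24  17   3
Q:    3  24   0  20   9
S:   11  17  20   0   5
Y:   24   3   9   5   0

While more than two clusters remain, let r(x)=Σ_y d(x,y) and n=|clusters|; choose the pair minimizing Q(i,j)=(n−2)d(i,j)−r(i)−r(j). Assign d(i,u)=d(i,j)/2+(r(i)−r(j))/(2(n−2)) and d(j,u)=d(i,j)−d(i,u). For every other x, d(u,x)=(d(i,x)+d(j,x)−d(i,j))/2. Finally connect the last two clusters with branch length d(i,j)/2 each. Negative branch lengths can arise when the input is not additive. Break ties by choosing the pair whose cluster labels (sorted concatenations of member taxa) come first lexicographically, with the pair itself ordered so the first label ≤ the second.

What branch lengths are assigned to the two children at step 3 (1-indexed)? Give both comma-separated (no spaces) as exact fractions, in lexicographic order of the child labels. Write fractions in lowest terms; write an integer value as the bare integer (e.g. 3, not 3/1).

iteration 1: select E,Q (d=3, Q=-111); attach at lengths (17/6, 1/6); label the merged cluster EQ
  updated: d(EQ,L)=47/2, d(EQ,S)=14, d(EQ,Y)=15
iteration 2: select EQ,S (d=14, Q=-121/2); attach at lengths (89/8, 23/8); label the merged cluster EQS
  updated: d(EQS,L)=53/4, d(EQS,Y)=3
iteration 3: select EQS,L (d=53/4, Q=-77/4); attach at lengths (53/8, 53/8); label the merged cluster ELQS
  updated: d(ELQS,Y)=-29/8
iteration 4: select ELQS,Y (d=-29/8); attach at lengths (-29/16, -29/16); label the merged cluster ELQSY
final tree: ((((E:17/6,Q:1/6):89/8,S:23/8):53/8,L:53/8):-29/16,Y:-29/16)
total length: 213/8

53/8,53/8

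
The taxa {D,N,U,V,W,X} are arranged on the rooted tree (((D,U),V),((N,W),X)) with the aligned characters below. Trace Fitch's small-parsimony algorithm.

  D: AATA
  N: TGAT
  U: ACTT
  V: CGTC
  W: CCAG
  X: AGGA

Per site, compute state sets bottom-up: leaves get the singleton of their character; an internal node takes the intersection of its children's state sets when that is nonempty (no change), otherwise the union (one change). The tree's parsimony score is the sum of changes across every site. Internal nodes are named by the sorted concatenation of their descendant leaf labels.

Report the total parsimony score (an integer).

12

DU@0: {A} ∩ {A} = {A} (intersection, +0)
DUV@0: {A} ∪ {C} = {A,C} (union, +1)
NW@0: {T} ∪ {C} = {C,T} (union, +1)
NWX@0: {C,T} ∪ {A} = {A,C,T} (union, +1)
DNUVWX@0: {A,C} ∩ {A,C,T} = {A,C} (intersection, +0)
DU@1: {A} ∪ {C} = {A,C} (union, +1)
DUV@1: {A,C} ∪ {G} = {A,C,G} (union, +1)
NW@1: {G} ∪ {C} = {C,G} (union, +1)
NWX@1: {C,G} ∩ {G} = {G} (intersection, +0)
DNUVWX@1: {A,C,G} ∩ {G} = {G} (intersection, +0)
DU@2: {T} ∩ {T} = {T} (intersection, +0)
DUV@2: {T} ∩ {T} = {T} (intersection, +0)
NW@2: {A} ∩ {A} = {A} (intersection, +0)
NWX@2: {A} ∪ {G} = {A,G} (union, +1)
DNUVWX@2: {T} ∪ {A,G} = {A,G,T} (union, +1)
DU@3: {A} ∪ {T} = {A,T} (union, +1)
DUV@3: {A,T} ∪ {C} = {A,C,T} (union, +1)
NW@3: {T} ∪ {G} = {G,T} (union, +1)
NWX@3: {G,T} ∪ {A} = {A,G,T} (union, +1)
DNUVWX@3: {A,C,T} ∩ {A,G,T} = {A,T} (intersection, +0)
per-site changes: [3, 3, 2, 4]; total = 12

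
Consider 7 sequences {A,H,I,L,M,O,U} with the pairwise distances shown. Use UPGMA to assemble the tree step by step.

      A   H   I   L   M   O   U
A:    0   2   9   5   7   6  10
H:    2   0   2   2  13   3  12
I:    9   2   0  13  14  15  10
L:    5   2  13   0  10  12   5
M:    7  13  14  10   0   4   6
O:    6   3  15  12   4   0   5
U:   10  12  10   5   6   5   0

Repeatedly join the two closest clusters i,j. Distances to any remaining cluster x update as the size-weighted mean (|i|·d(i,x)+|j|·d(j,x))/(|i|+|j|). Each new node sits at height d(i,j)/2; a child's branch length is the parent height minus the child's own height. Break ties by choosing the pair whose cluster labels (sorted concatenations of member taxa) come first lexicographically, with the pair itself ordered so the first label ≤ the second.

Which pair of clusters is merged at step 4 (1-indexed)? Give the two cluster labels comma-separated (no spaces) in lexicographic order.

MO,U

1. join A+H (d=2) ⇒ AH; edges |A|=1, |H|=1
  updated: d(AH,I)=11/2, d(AH,L)=7/2, d(AH,M)=10, d(AH,O)=9/2, d(AH,U)=11
2. join AH+L (d=7/2) ⇒ AHL; edges |AH|=3/4, |L|=7/4
  updated: d(AHL,I)=8, d(AHL,M)=10, d(AHL,O)=7, d(AHL,U)=9
3. join M+O (d=4) ⇒ MO; edges |M|=2, |O|=2
  updated: d(AHL,MO)=17/2, d(I,MO)=29/2, d(MO,U)=11/2
4. join MO+U (d=11/2) ⇒ MOU; edges |MO|=3/4, |U|=11/4
  updated: d(AHL,MOU)=26/3, d(I,MOU)=13
5. join AHL+I (d=8) ⇒ AHIL; edges |AHL|=9/4, |I|=4
  updated: d(AHIL,MOU)=39/4
6. join AHIL+MOU (d=39/4) ⇒ AHILMOU; edges |AHIL|=7/8, |MOU|=17/8
final tree: ((((A:1,H:1):3/4,L:7/4):9/4,I:4):7/8,((M:2,O:2):3/4,U:11/4):17/8)
total length: 85/4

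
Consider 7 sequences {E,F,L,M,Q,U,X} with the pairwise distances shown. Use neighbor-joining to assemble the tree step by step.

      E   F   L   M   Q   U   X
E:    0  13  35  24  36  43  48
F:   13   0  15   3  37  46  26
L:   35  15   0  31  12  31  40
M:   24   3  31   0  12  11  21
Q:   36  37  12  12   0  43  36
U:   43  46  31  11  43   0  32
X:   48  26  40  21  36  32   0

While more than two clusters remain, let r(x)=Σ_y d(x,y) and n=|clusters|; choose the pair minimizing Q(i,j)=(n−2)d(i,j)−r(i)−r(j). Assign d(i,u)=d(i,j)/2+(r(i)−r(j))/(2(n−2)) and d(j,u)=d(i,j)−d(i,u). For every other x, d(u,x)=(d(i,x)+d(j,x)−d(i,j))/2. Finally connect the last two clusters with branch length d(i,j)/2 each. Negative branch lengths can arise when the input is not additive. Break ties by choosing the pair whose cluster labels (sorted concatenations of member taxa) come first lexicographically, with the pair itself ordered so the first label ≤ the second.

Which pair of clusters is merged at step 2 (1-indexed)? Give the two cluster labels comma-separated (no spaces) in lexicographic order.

step 1: merge (L,Q) at d=12, Q=-280; branch lengths L→24/5, Q→36/5; new cluster LQ
  updated: d(E,LQ)=59/2, d(F,LQ)=20, d(LQ,M)=31/2, d(LQ,U)=31, d(LQ,X)=32
step 2: merge (E,F) at d=13, Q=-427/2; branch lengths E→203/16, F→5/16; new cluster EF
  updated: d(EF,LQ)=73/4, d(EF,M)=7, d(EF,U)=38, d(EF,X)=61/2
step 3: merge (EF,LQ) at d=73/4, Q=-543/4; branch lengths EF→69/8, LQ→77/8; new cluster EFLQ
  updated: d(EFLQ,M)=17/8, d(EFLQ,U)=203/8, d(EFLQ,X)=177/8
step 4: merge (EFLQ,X) at d=177/8, Q=-161/2; branch lengths EFLQ→75/16, X→279/16; new cluster EFLQX
  updated: d(EFLQX,M)=1/2, d(EFLQX,U)=141/8
step 5: merge (EFLQX,M) at d=1/2, Q=-233/8; branch lengths EFLQX→57/16, M→-49/16; new cluster EFLMQX
  updated: d(EFLMQX,U)=225/16
step 6: merge (EFLMQX,U) at d=225/16; branch lengths EFLMQX→225/32, U→225/32; new cluster EFLMQUX
final tree: (((((E:203/16,F:5/16):69/8,(L:24/5,Q:36/5):77/8):75/16,X:279/16):57/16,M:-49/16):225/32,U:225/32)
total length: 1279/16

E,F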